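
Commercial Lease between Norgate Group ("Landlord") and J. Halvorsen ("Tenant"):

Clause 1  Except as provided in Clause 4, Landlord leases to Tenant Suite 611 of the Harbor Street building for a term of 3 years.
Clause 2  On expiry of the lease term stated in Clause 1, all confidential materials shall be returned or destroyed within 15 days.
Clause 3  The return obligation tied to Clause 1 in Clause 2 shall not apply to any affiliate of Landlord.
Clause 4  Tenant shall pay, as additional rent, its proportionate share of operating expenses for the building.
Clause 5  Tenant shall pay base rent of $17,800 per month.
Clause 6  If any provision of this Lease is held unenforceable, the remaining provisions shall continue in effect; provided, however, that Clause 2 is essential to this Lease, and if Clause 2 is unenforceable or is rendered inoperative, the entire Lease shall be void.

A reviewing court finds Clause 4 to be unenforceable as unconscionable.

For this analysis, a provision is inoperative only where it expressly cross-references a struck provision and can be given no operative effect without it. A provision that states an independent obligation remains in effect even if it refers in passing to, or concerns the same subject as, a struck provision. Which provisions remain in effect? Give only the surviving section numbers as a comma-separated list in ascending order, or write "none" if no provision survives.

Clause 4 is struck. Clause 1 mentions Clause 4 but its own obligation stands independently of Clause 4, so Clause 1 is not affected. Nothing else in the Lease is defined by reference to Clause 4. Clause 6 makes Clause 2 an essential term, but Clause 2 is unaffected, so the severability proviso in Clause 6 preserves the remaining provisions. The provisions still in force are Clause 1, Clause 2, Clause 3, Clause 5, and Clause 6.

1, 2, 3, 5, 6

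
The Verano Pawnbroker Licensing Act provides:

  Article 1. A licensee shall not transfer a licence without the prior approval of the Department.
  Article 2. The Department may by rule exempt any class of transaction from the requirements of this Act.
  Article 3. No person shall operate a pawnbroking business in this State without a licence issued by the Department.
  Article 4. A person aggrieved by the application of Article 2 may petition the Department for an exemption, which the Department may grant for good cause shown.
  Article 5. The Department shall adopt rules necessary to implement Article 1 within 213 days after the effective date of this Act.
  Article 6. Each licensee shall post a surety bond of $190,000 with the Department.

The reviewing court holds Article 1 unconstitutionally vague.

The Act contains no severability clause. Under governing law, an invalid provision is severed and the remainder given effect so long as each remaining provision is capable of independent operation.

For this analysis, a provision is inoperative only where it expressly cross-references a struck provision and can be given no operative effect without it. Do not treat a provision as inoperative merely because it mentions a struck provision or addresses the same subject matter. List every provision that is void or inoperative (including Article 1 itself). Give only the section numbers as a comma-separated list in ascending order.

Article 1 is struck. The only function of Article 5 is the rulemaking mandate for Article 1, so it cannot stand once Article 1 is removed. With no severability clause, the stated default rule severs what cannot stand and enforces each remaining provision that can operate on its own. The provisions still in force are Article 2, Article 3, Article 4, and Article 6.

1, 5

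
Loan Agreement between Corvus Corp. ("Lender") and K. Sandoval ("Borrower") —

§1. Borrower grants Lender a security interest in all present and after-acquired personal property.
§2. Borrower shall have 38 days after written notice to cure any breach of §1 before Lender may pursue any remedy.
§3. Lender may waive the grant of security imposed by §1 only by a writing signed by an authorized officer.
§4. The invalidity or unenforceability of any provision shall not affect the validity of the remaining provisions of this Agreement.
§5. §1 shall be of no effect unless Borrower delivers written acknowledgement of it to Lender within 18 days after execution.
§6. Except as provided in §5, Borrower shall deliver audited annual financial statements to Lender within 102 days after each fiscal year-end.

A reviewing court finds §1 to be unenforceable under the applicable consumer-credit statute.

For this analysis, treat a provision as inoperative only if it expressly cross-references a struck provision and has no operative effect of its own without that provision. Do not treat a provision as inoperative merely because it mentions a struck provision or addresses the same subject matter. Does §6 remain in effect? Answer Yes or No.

Yes

§1 is struck. §2 merely fixes the cure period for breach of §1; with §1 gone it has nothing to operate on and falls away. §3 has no operative effect of its own apart from §1 and is therefore inoperative. §5 merely fixes the acknowledgement condition for §1; with §1 gone it has nothing to operate on and falls away. §6 mentions §5 but its own obligation stands independently of §5, so §6 is not affected. §4 is a severability clause and preserves every provision that can still be given independent effect. §4 and §6 remain in effect. §6 is among the surviving provisions, so the answer is yes.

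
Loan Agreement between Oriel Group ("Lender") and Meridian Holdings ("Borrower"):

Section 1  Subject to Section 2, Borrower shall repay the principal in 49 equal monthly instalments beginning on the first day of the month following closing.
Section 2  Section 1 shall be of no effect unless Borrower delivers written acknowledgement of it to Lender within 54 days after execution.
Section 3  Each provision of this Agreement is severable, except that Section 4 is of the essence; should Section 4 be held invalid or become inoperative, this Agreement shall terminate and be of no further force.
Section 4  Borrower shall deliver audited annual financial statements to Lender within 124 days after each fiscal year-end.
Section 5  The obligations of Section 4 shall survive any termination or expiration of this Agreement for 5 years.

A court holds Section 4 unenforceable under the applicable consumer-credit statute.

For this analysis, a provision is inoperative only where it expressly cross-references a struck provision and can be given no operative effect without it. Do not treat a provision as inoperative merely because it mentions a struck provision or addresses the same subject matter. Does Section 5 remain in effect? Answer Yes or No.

Section 4 is struck. Section 5 operates only by reference to Section 4, so it falls with Section 4. Section 3 makes Section 4 an essential term, and Section 4 is the provision held invalid; under Section 3, the entire Agreement is therefore void. No provision of the Agreement survives. Section 5 is among the inoperative provisions, so the answer is no.

No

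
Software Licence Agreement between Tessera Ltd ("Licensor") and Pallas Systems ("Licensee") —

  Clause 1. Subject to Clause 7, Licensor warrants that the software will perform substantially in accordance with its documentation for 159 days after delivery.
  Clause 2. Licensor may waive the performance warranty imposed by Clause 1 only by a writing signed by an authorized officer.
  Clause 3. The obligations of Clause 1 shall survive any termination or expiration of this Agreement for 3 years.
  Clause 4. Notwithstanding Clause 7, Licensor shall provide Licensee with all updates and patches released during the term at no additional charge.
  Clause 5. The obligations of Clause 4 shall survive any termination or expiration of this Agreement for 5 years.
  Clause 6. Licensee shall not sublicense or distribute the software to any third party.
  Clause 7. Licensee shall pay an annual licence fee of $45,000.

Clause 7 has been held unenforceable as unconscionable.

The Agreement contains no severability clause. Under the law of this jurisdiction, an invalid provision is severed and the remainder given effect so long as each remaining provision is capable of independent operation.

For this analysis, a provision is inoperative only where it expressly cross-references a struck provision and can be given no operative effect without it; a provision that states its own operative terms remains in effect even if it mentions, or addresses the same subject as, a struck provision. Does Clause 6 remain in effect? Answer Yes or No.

Yes

Clause 7 is struck. Although Clause 4 refers to Clause 7, its operative terms do not depend on Clause 7, so it remains in effect. Although Clause 1 refers to Clause 7, its operative terms do not depend on Clause 7, so it remains in effect. No other provision's operative terms depend on Clause 7. With no severability clause, the stated default rule severs what cannot stand and enforces each remaining provision that can operate on its own. The provisions still in force are Clause 1, Clause 2, Clause 3, Clause 4, Clause 5, and Clause 6. Clause 6 is among the surviving provisions, so the answer is yes.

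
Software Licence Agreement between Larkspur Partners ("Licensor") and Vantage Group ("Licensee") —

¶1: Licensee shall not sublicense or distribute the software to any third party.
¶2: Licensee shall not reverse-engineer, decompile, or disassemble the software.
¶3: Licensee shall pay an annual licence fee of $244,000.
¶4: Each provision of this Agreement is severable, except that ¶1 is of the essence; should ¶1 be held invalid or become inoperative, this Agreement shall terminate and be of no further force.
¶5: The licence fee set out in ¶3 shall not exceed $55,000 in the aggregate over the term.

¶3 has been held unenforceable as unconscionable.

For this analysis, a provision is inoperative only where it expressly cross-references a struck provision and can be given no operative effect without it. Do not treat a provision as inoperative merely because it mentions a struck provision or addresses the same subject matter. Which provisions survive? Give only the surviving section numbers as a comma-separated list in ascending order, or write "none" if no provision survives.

¶3 is struck. ¶5 does nothing except set the aggregate cap on the licence fee by reference to ¶3; with ¶3 gone it has no independent effect and is inoperative. ¶4 makes ¶1 an essential term, but ¶1 is unaffected, so the severability proviso in ¶4 preserves the remaining provisions. ¶1, ¶2, and ¶4 remain in effect.

1, 2, 4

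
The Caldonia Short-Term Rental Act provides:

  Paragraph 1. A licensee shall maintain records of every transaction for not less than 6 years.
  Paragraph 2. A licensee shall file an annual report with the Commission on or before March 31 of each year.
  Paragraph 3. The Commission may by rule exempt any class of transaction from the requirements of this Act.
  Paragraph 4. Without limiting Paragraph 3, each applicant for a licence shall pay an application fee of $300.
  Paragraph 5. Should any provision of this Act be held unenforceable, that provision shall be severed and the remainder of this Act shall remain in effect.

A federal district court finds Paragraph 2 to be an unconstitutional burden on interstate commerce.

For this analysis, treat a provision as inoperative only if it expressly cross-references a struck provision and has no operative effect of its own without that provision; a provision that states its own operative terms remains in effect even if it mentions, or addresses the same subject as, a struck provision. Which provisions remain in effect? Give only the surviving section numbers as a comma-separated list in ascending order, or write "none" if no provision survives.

Paragraph 2 is struck. Nothing else in the Act is defined by reference to Paragraph 2. Paragraph 5 is a severability clause and preserves every provision that can still be given independent effect. Paragraph 1, Paragraph 3, Paragraph 4, and Paragraph 5 remain in effect.

1, 3, 4, 5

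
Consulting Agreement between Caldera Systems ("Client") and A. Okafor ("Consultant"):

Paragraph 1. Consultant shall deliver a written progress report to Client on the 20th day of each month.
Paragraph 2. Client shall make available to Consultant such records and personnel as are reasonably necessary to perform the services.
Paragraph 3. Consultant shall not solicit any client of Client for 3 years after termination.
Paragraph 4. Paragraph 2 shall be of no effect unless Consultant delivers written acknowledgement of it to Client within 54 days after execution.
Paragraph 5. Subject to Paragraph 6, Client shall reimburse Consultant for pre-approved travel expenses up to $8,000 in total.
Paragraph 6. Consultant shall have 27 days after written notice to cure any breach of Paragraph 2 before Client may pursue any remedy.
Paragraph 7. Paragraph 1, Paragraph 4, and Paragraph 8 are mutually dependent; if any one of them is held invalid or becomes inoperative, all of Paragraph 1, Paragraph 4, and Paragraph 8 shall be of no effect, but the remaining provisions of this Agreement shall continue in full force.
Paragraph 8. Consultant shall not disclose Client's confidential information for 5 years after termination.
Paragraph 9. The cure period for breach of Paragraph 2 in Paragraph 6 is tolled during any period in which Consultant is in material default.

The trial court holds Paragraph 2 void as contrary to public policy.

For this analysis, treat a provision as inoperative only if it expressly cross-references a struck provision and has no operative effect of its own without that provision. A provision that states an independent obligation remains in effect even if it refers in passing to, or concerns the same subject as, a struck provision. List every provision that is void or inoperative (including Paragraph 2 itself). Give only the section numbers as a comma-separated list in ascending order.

Paragraph 2 is struck. Paragraph 4 operates only by reference to Paragraph 2, so it falls with Paragraph 2. Paragraph 6 operates only by reference to Paragraph 2, so it falls with Paragraph 2. Paragraph 9 has no operative effect of its own apart from Paragraph 6 and is therefore inoperative. Paragraph 5 mentions Paragraph 6 but its own obligation stands independently of Paragraph 6, so Paragraph 5 is not affected. Paragraph 7 declares Paragraph 1, Paragraph 4, and Paragraph 8 mutually dependent; since one of them has fallen, all of them are of no effect. That brings down Paragraph 1 and Paragraph 8 as well. The remainder continues in force under Paragraph 7. The provisions still in force are Paragraph 3, Paragraph 5, and Paragraph 7.

1, 2, 4, 6, 8, 9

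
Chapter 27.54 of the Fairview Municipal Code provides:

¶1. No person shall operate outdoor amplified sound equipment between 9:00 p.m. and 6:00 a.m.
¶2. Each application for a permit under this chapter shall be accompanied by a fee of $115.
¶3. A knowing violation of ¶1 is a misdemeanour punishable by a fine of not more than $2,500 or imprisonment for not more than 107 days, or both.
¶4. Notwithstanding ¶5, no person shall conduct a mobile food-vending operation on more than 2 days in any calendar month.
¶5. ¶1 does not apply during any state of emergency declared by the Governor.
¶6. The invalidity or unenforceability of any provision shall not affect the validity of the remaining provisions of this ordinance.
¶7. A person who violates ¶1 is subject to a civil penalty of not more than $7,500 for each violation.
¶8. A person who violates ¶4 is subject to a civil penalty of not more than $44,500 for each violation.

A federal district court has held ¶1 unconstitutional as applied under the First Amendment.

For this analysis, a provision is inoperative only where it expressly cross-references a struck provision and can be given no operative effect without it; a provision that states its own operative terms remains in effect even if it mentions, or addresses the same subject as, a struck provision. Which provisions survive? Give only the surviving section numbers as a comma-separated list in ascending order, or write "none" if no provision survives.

¶1 is struck. ¶3 merely fixes the criminal penalty for violating ¶1; with ¶1 gone it has nothing to operate on and falls away. ¶5 operates only by reference to ¶1, so it falls with ¶1. The only function of ¶7 is the civil penalty for violating ¶1, so it cannot stand once ¶1 is removed. Although ¶4 refers to ¶5, its operative terms do not depend on ¶5, so it remains in effect. ¶6 is a severability clause and preserves every provision that can still be given independent effect. ¶2, ¶4, ¶6, and ¶8 remain in effect.

2, 4, 6, 8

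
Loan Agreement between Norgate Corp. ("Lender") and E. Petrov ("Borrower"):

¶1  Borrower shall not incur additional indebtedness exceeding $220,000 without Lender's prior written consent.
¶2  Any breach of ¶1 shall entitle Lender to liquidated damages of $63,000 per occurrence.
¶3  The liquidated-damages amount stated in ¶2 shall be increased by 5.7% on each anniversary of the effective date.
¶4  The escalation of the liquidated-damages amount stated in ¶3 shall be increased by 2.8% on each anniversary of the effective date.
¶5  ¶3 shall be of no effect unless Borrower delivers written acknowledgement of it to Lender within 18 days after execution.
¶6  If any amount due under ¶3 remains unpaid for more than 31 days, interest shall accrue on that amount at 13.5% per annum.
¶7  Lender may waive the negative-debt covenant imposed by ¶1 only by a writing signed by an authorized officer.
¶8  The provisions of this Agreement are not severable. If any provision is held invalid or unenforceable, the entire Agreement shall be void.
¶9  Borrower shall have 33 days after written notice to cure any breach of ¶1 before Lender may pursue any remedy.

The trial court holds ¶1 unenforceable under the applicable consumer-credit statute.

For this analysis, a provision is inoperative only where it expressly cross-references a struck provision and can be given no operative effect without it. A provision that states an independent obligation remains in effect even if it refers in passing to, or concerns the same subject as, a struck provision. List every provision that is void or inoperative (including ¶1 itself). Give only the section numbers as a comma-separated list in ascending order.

1, 2, 3, 4, 5, 6, 7, 8, 9

¶1 is struck. ¶2 has no operative effect of its own apart from ¶1 and is therefore inoperative. ¶7 has no operative effect of its own apart from ¶1 and is therefore inoperative. ¶9 has no operative effect of its own apart from ¶1 and is therefore inoperative. ¶3 has no operative effect of its own apart from ¶2 and is therefore inoperative. ¶4 does nothing except set the escalation of the escalation of the liquidated-damages amount by reference to ¶3; with ¶3 gone it has no independent effect and is inoperative. ¶5 merely fixes the acknowledgement condition for ¶3; with ¶3 gone it has nothing to operate on and falls away. The whole of ¶6 is the default interest on the escalation of the liquidated-damages amount, defined by reference to ¶3, so ¶6 cannot stand once ¶3 is removed. ¶8 provides that the Agreement is not severable, so the invalidity of any one provision voids the entire Agreement. No provision of the Agreement survives.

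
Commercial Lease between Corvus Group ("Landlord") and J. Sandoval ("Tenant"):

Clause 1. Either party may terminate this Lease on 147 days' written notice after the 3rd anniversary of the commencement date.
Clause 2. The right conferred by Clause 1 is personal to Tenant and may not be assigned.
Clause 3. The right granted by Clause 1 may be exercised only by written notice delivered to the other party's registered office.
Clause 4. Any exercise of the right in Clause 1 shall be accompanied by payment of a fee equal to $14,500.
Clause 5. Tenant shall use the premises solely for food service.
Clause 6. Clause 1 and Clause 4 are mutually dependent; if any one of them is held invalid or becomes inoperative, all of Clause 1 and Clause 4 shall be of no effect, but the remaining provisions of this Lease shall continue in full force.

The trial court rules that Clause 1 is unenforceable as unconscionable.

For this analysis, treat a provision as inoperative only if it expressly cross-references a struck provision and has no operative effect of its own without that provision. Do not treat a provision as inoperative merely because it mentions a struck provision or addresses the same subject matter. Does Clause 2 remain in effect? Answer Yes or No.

No

Clause 1 is struck. The only function of Clause 2 is the non-assignment of Clause 1, so it cannot stand once Clause 1 is removed. Clause 3 operates only by reference to Clause 1, so it falls with Clause 1. Clause 4 has no operative effect of its own apart from Clause 1 and is therefore inoperative. Clause 6 declares Clause 1 and Clause 4 mutually dependent; since one of them has fallen, all of them are of no effect. The remainder continues in force under Clause 6. Clause 5 and Clause 6 remain in effect. Clause 2 is among the inoperative provisions, so the answer is no.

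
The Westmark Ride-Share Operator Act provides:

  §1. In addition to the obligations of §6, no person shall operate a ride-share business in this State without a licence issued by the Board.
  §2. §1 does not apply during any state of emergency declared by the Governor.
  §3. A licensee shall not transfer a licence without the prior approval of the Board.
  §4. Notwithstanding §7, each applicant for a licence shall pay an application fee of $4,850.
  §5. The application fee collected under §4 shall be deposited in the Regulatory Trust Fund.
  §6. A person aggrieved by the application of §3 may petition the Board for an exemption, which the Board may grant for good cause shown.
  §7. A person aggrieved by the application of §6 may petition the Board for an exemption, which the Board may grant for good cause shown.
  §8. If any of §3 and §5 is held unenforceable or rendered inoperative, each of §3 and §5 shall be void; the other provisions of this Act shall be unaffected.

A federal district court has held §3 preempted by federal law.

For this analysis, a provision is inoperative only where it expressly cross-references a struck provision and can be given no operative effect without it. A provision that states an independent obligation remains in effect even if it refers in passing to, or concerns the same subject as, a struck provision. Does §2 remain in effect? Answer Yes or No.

Yes

§3 is struck. §6 merely fixes the exemption procedure for §3; with §3 gone it has nothing to operate on and falls away. §7 operates only by reference to §6, so it falls with §6. Although §1 refers to §6, its operative terms do not depend on §6, so it remains in effect. Although §4 refers to §7, its operative terms do not depend on §7, so it remains in effect. §8 declares §3 and §5 mutually dependent; since one of them has fallen, all of them are of no effect. That brings down §5 as well. The remainder continues in force under §8. That leaves §1, §2, §4, and §8 in effect. §2 is among the surviving provisions, so the answer is yes.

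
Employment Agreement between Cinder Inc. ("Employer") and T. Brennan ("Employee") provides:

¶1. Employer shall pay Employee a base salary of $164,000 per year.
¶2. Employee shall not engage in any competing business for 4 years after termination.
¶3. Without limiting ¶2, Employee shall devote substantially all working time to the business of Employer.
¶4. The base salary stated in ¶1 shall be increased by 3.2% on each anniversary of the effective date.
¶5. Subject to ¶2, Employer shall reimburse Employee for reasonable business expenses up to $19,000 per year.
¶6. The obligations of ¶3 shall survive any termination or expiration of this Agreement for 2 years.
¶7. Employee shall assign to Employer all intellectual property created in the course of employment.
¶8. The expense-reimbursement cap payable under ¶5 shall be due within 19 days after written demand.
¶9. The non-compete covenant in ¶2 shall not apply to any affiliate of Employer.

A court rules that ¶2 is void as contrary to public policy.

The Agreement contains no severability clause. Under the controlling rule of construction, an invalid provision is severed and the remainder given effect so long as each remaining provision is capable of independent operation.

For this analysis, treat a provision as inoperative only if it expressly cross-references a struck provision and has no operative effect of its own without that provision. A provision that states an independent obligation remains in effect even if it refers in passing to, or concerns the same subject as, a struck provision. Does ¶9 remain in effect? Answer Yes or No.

¶2 is struck. The whole of ¶9 is the carve-out from the non-compete covenant, defined by reference to ¶2, so ¶9 cannot stand once ¶2 is removed. Although ¶5 refers to ¶2, its operative terms do not depend on ¶2, so it remains in effect. ¶3 mentions ¶2 but its own obligation stands independently of ¶2, so ¶3 is not affected. With no severability clause, the stated default rule severs what cannot stand and enforces each remaining provision that can operate on its own. The provisions still in force are ¶1, ¶3, ¶4, ¶5, ¶6, ¶7, and ¶8. ¶9 is among the inoperative provisions, so the answer is no.

No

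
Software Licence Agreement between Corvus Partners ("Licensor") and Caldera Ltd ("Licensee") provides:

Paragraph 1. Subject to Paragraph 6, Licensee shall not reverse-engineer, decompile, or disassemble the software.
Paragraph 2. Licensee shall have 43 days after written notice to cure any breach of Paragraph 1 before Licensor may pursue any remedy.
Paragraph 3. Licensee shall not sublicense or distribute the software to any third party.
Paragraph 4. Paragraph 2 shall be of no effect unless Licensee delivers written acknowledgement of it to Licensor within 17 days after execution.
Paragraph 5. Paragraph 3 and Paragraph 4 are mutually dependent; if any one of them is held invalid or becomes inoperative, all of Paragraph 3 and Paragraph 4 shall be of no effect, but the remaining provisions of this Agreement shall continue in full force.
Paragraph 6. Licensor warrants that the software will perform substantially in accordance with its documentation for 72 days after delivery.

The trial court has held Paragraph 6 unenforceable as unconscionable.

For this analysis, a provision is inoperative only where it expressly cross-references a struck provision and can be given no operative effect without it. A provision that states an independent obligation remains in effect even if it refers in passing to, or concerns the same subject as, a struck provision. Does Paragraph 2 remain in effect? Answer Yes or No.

Yes

Paragraph 6 is struck. Although Paragraph 1 refers to Paragraph 6, its operative terms do not depend on Paragraph 6, so it remains in effect. Nothing else in the Agreement is defined by reference to Paragraph 6. Paragraph 5 ties Paragraph 3 and Paragraph 4 together, but none of those is affected here; the remaining provisions continue in force under Paragraph 5. The provisions still in force are Paragraph 1, Paragraph 2, Paragraph 3, Paragraph 4, and Paragraph 5. Paragraph 2 is among the surviving provisions, so the answer is yes.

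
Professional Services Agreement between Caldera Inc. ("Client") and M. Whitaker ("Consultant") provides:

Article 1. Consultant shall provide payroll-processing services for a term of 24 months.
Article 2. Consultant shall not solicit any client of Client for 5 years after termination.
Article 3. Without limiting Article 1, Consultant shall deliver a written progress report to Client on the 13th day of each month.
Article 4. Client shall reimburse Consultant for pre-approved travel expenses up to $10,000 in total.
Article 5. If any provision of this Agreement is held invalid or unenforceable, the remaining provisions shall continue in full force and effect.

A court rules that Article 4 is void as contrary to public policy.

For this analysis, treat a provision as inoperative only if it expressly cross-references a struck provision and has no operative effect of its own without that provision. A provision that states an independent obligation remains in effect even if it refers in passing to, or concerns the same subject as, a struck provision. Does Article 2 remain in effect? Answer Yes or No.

Article 4 is struck. No other provision's operative terms depend on Article 4. Article 5 is a severability clause and preserves every provision that can still be given independent effect. The provisions still in force are Article 1, Article 2, Article 3, and Article 5. Article 2 is among the surviving provisions, so the answer is yes.

Yes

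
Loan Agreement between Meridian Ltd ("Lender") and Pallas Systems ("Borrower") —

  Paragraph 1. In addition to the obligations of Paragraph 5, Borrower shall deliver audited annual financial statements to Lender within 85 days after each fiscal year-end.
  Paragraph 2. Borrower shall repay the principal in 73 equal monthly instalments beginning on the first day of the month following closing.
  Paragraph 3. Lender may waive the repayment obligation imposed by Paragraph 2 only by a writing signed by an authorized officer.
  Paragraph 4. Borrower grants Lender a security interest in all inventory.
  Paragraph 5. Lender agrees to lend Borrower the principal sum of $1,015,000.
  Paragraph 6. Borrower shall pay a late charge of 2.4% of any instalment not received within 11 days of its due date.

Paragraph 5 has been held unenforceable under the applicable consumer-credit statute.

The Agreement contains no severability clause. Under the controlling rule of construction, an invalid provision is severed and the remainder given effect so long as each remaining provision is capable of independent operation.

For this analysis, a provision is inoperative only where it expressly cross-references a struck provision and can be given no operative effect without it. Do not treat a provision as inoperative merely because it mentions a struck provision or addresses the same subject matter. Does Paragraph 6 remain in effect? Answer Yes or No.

Paragraph 5 is struck. Paragraph 1 mentions Paragraph 5 but its own obligation stands independently of Paragraph 5, so Paragraph 1 is not affected. Nothing else in the Agreement is defined by reference to Paragraph 5. With no severability clause, the stated default rule severs what cannot stand and enforces each remaining provision that can operate on its own. The provisions still in force are Paragraph 1, Paragraph 2, Paragraph 3, Paragraph 4, and Paragraph 6. Paragraph 6 is among the surviving provisions, so the answer is yes.

Yes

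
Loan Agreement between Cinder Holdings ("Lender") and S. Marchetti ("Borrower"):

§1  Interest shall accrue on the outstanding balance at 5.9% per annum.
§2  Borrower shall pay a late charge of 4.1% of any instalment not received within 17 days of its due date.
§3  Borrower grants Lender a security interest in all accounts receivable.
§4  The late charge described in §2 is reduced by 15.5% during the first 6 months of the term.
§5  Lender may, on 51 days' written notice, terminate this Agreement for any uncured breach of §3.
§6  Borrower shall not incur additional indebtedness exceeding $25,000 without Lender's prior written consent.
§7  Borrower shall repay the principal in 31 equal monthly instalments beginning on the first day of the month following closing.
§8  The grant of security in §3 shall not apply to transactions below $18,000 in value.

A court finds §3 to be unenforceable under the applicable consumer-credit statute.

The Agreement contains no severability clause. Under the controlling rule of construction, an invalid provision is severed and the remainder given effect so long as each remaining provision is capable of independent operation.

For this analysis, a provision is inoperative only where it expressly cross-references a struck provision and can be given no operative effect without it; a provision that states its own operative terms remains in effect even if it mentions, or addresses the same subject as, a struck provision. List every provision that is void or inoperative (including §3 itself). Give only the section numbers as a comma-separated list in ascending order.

3, 5, 8

§3 is struck. The only function of §5 is the termination right for breach of §3, so it cannot stand once §3 is removed. §8 does nothing except set the carve-out from the grant of security by reference to §3; with §3 gone it has no independent effect and is inoperative. With no severability clause, the stated default rule severs what cannot stand and enforces each remaining provision that can operate on its own. The provisions still in force are §1, §2, §4, §6, and §7.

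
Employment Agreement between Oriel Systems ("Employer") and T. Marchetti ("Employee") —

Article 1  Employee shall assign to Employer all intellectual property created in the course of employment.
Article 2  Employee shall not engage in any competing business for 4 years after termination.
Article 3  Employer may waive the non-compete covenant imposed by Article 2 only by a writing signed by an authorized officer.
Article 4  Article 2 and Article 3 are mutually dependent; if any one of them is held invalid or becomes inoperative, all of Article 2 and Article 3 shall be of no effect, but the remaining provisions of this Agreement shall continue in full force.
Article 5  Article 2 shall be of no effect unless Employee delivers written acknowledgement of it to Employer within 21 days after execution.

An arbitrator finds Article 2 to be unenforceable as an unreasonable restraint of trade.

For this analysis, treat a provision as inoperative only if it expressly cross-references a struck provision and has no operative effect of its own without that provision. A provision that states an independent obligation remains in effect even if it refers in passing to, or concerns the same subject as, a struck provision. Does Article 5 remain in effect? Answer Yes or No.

Article 2 is struck. The only function of Article 3 is the waiver condition for Article 2, so it cannot stand once Article 2 is removed. Article 5 has no operative effect of its own apart from Article 2 and is therefore inoperative. Article 4 declares Article 2 and Article 3 mutually dependent; since one of them has fallen, all of them are of no effect. The remainder continues in force under Article 4. The provisions still in force are Article 1 and Article 4. Article 5 is among the inoperative provisions, so the answer is no.

No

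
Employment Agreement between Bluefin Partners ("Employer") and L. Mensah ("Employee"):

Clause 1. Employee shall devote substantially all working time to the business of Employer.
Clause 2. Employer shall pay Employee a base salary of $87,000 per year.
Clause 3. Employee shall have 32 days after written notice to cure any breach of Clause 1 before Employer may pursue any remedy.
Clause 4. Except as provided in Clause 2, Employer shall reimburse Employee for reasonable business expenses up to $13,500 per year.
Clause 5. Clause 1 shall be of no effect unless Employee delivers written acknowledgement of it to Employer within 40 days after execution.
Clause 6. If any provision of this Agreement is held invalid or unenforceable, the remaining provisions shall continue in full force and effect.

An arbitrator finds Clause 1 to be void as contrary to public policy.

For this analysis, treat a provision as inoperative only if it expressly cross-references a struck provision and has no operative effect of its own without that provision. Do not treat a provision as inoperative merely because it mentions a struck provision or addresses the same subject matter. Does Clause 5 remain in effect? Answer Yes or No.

Clause 1 is struck. Clause 3 operates only by reference to Clause 1, so it falls with Clause 1. Clause 5 operates only by reference to Clause 1, so it falls with Clause 1. Clause 6 is a severability clause and preserves every provision that can still be given independent effect. The provisions still in force are Clause 2, Clause 4, and Clause 6. Clause 5 is among the inoperative provisions, so the answer is no.

No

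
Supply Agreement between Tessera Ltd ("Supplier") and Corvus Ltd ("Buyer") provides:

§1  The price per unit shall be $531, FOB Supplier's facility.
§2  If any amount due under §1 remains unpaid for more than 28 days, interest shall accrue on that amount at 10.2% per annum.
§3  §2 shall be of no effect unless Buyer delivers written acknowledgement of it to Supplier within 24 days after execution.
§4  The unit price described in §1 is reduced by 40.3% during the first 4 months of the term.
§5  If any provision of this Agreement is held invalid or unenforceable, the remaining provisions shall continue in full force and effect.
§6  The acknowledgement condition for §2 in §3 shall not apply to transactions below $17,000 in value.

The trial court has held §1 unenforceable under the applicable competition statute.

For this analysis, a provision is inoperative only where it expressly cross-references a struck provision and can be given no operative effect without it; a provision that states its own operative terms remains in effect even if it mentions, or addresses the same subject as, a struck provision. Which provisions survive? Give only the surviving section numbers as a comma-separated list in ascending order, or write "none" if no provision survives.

5

§1 is struck. §2 operates only by reference to §1, so it falls with §1. §4 has no operative effect of its own apart from §1 and is therefore inoperative. §3 merely fixes the acknowledgement condition for §2; with §2 gone it has nothing to operate on and falls away. §6 does nothing except set the carve-out from the acknowledgement condition for §2 by reference to §3; with §3 gone it has no independent effect and is inoperative. Under the severability clause in §5, the remaining provisions continue in force. Only §5 remains in effect.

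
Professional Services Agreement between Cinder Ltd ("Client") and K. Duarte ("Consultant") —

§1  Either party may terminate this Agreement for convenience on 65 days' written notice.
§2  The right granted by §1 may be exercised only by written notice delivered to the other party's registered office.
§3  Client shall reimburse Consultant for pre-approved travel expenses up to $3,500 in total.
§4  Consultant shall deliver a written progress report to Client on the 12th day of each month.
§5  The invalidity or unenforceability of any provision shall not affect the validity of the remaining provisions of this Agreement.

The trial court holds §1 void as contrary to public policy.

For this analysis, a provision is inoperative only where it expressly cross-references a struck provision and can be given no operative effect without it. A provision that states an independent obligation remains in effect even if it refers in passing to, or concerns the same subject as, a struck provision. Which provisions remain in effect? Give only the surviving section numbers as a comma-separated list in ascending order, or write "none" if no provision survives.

3, 4, 5

§1 is struck. §2 merely fixes the notice requirement for §1; with §1 gone it has nothing to operate on and falls away. §5 is a severability clause and preserves every provision that can still be given independent effect. §3, §4, and §5 remain in effect.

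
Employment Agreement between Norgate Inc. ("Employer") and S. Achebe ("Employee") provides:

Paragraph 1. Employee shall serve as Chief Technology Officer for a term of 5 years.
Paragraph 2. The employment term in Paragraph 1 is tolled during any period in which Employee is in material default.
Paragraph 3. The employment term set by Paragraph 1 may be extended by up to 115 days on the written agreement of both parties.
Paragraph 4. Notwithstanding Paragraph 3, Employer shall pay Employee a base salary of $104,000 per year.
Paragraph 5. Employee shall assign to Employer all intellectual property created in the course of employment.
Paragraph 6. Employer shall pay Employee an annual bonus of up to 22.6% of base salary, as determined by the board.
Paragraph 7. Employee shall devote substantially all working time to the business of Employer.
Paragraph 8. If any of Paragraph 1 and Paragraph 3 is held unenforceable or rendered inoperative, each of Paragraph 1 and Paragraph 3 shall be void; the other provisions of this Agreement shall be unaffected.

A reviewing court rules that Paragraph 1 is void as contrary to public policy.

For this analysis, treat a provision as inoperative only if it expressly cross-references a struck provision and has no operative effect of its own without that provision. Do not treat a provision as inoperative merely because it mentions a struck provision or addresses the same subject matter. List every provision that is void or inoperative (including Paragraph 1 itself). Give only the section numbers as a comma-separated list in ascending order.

1, 2, 3

Paragraph 1 is struck. Paragraph 2 does nothing except set the tolling of the employment term by reference to Paragraph 1; with Paragraph 1 gone it has no independent effect and is inoperative. Paragraph 3 has no operative effect of its own apart from Paragraph 1 and is therefore inoperative. Paragraph 4 mentions Paragraph 3 but its own obligation stands independently of Paragraph 3, so Paragraph 4 is not affected. Paragraph 8 declares Paragraph 1 and Paragraph 3 mutually dependent; since one of them has fallen, all of them are of no effect. The remainder continues in force under Paragraph 8. Paragraph 4, Paragraph 5, Paragraph 6, Paragraph 7, and Paragraph 8 remain in effect.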